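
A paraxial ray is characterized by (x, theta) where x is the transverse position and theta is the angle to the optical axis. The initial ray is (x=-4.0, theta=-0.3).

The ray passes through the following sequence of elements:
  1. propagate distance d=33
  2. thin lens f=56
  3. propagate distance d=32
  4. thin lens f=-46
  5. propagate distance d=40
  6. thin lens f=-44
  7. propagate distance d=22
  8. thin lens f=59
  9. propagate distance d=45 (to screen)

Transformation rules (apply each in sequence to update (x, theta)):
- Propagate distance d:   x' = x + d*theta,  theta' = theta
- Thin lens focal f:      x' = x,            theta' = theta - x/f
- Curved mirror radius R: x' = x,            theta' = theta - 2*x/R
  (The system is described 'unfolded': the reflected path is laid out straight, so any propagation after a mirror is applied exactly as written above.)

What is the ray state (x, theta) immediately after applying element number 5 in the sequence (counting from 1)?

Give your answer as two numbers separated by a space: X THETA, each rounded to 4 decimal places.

Answer: -31.1565 -0.3900

Derivation:
Initial: x=-4.0000 theta=-0.3000
After 1 (propagate distance d=33): x=-13.9000 theta=-0.3000
After 2 (thin lens f=56): x=-13.9000 theta=-29/560 (≈-0.0518)
After 3 (propagate distance d=32): x=-1089/70 (≈-15.5571) theta=-29/560 (≈-0.0518)
After 4 (thin lens f=-46): x=-1089/70 (≈-15.5571) theta=-5023/12880 (≈-0.3900)
After 5 (propagate distance d=40): x=-3583/115 (≈-31.1565) theta=-5023/12880 (≈-0.3900)
Rounded to 4 decimal places: x = -31.1565, theta = -0.3900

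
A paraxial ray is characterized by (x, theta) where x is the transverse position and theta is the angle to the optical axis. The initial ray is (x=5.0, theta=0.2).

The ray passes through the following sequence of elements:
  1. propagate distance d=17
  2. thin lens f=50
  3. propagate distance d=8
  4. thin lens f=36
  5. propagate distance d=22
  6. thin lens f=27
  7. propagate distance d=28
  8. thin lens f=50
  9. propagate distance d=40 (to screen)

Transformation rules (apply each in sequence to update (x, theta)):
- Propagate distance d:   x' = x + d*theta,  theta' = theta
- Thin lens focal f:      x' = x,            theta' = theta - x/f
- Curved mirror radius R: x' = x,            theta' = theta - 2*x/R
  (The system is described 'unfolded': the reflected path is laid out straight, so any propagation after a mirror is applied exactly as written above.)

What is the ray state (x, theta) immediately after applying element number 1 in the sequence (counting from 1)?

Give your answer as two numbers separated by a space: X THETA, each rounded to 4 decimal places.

Answer: 8.4000 0.2000

Derivation:
Initial: x=5.0000 theta=0.2000
After 1 (propagate distance d=17): x=8.4000 theta=0.2000
Rounded to 4 decimal places: x = 8.4000, theta = 0.2000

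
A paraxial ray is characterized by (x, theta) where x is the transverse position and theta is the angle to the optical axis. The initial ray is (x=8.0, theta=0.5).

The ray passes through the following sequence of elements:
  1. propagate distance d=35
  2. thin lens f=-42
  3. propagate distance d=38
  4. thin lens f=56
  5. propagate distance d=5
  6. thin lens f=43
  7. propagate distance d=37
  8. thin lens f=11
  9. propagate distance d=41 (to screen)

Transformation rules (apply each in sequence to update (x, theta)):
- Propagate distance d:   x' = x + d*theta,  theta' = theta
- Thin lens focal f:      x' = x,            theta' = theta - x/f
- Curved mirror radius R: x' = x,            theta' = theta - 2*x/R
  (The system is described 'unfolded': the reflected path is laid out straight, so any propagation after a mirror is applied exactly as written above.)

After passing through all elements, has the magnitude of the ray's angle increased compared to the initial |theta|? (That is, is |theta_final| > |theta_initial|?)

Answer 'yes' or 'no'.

Initial: x=8.0000 theta=0.5000
After 1 (propagate distance d=35): x=25.5000 theta=0.5000
After 2 (thin lens f=-42): x=25.5000 theta=31/28 (≈1.1071)
After 3 (propagate distance d=38): x=473/7 (≈67.5714) theta=31/28 (≈1.1071)
After 4 (thin lens f=56): x=473/7 (≈67.5714) theta=-39/392 (≈-0.0995)
After 5 (propagate distance d=5): x=26293/392 (≈67.0740) theta=-39/392 (≈-0.0995)
After 6 (thin lens f=43): x=26293/392 (≈67.0740) theta=-13985/8428 (≈-1.6593)
After 7 (propagate distance d=37): x=95709/16856 (≈5.6780) theta=-13985/8428 (≈-1.6593)
After 8 (thin lens f=11): x=95709/16856 (≈5.6780) theta=-403379/185416 (≈-2.1755)
After 9 (propagate distance d=41 (to screen)): x=-3871435/46354 (≈-83.5189) theta=-403379/185416 (≈-2.1755)
|theta_initial|=0.5000 |theta_final|=403379/185416 (≈2.1755) -> increased

Answer: yes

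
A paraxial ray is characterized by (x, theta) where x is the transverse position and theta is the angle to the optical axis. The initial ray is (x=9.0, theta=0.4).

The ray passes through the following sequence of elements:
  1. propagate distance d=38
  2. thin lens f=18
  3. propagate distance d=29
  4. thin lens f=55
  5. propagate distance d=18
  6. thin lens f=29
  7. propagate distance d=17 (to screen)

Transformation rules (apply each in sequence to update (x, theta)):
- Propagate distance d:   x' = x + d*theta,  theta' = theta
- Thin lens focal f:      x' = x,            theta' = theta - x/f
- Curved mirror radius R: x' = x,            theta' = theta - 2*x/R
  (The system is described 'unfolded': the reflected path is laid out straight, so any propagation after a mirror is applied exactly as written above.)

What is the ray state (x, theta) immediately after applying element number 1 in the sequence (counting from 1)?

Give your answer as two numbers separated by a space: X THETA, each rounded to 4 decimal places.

Answer: 24.2000 0.4000

Derivation:
Initial: x=9.0000 theta=0.4000
After 1 (propagate distance d=38): x=24.2000 theta=0.4000
Rounded to 4 decimal places: x = 24.2000, theta = 0.4000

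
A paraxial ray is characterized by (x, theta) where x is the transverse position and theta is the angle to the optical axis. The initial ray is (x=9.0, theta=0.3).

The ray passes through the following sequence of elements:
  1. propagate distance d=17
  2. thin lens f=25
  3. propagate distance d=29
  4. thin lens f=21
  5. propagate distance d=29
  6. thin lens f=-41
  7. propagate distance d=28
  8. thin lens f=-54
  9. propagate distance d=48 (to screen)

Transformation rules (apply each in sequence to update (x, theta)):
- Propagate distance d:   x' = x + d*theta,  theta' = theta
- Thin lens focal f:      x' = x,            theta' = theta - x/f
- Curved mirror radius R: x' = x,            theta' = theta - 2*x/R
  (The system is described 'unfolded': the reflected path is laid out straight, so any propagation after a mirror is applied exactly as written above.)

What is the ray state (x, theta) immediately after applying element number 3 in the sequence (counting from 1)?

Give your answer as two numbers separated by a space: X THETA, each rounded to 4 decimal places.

Initial: x=9.0000 theta=0.3000
After 1 (propagate distance d=17): x=14.1000 theta=0.3000
After 2 (thin lens f=25): x=14.1000 theta=-0.2640
After 3 (propagate distance d=29): x=6.4440 theta=-0.2640
Rounded to 4 decimal places: x = 6.4440, theta = -0.2640

Answer: 6.4440 -0.2640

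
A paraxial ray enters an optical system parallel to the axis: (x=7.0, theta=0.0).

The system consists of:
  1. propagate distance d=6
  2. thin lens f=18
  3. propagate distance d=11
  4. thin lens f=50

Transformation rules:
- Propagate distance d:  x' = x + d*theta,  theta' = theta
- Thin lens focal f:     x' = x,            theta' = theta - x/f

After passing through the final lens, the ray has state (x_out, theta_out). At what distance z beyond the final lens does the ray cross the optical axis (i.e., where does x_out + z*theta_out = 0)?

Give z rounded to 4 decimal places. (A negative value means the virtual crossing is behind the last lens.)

Initial: x=7.0000 theta=0.0000
After 1 (propagate distance d=6): x=7.0000 theta=0.0000
After 2 (thin lens f=18): x=7.0000 theta=-7/18 (≈-0.3889)
After 3 (propagate distance d=11): x=49/18 (≈2.7222) theta=-7/18 (≈-0.3889)
After 4 (thin lens f=50): x=49/18 (≈2.7222) theta=-133/300 (≈-0.4433)
z_focus = -x_out/theta_out = -(49/18)/(-133/300) = 350/57 ≈ 6.1404
Rounded to 4 decimal places: z = 6.1404

Answer: 6.1404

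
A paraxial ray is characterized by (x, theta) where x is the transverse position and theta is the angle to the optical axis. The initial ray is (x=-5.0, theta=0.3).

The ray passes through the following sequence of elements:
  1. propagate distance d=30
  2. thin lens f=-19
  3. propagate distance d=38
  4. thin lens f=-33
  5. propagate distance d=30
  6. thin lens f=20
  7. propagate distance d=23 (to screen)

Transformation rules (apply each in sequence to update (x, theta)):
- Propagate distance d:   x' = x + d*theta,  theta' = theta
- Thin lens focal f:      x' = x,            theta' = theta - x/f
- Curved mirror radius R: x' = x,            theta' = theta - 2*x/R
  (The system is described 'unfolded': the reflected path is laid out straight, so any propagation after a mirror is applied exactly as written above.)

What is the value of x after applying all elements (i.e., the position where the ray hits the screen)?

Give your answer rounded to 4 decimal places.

Answer: 19.0529

Derivation:
Initial: x=-5.0000 theta=0.3000
After 1 (propagate distance d=30): x=4.0000 theta=0.3000
After 2 (thin lens f=-19): x=4.0000 theta=97/190 (≈0.5105)
After 3 (propagate distance d=38): x=23.4000 theta=97/190 (≈0.5105)
After 4 (thin lens f=-33): x=23.4000 theta=2549/2090 (≈1.2196)
After 5 (propagate distance d=30): x=62688/1045 (≈59.9885) theta=2549/2090 (≈1.2196)
After 6 (thin lens f=20): x=62688/1045 (≈59.9885) theta=-18599/10450 (≈-1.7798)
After 7 (propagate distance d=23 (to screen)): x=199103/10450 (≈19.0529) theta=-18599/10450 (≈-1.7798)
Rounded to 4 decimal places: x = 19.0529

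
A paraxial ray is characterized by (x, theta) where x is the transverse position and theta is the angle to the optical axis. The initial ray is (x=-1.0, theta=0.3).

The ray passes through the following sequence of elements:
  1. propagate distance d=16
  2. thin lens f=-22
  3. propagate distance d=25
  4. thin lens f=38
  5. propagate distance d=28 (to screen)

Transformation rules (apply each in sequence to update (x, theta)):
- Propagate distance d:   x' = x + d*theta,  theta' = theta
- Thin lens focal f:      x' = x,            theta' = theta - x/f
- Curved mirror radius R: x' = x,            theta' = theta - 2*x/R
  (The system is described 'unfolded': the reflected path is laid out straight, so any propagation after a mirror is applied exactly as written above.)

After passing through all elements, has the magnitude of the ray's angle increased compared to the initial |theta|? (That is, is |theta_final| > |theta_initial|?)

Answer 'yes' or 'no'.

Answer: no

Derivation:
Initial: x=-1.0000 theta=0.3000
After 1 (propagate distance d=16): x=3.8000 theta=0.3000
After 2 (thin lens f=-22): x=3.8000 theta=26/55 (≈0.4727)
After 3 (propagate distance d=25): x=859/55 (≈15.6182) theta=26/55 (≈0.4727)
After 4 (thin lens f=38): x=859/55 (≈15.6182) theta=129/2090 (≈0.0617)
After 5 (propagate distance d=28 (to screen)): x=18127/1045 (≈17.3464) theta=129/2090 (≈0.0617)
|theta_initial|=0.3000 |theta_final|=129/2090 (≈0.0617) -> not increased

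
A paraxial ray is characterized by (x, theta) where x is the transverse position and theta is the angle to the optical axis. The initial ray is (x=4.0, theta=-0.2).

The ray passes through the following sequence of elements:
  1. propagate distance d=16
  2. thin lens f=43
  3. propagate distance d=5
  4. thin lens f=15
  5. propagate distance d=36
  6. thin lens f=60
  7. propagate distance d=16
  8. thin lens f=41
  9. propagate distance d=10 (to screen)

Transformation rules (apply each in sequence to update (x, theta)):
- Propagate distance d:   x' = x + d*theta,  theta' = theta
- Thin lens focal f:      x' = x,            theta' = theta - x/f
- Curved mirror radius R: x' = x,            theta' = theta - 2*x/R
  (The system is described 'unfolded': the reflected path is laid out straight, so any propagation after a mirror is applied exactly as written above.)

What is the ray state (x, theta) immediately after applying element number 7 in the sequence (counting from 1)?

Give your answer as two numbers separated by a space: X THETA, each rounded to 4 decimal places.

Answer: -8.6554 -0.0747

Derivation:
Initial: x=4.0000 theta=-0.2000
After 1 (propagate distance d=16): x=0.8000 theta=-0.2000
After 2 (thin lens f=43): x=0.8000 theta=-47/215 (≈-0.2186)
After 3 (propagate distance d=5): x=-63/215 (≈-0.2930) theta=-47/215 (≈-0.2186)
After 4 (thin lens f=15): x=-63/215 (≈-0.2930) theta=-214/1075 (≈-0.1991)
After 5 (propagate distance d=36): x=-8019/1075 (≈-7.4595) theta=-214/1075 (≈-0.1991)
After 6 (thin lens f=60): x=-8019/1075 (≈-7.4595) theta=-1607/21500 (≈-0.0747)
After 7 (propagate distance d=16): x=-46523/5375 (≈-8.6554) theta=-1607/21500 (≈-0.0747)
Rounded to 4 decimal places: x = -8.6554, theta = -0.0747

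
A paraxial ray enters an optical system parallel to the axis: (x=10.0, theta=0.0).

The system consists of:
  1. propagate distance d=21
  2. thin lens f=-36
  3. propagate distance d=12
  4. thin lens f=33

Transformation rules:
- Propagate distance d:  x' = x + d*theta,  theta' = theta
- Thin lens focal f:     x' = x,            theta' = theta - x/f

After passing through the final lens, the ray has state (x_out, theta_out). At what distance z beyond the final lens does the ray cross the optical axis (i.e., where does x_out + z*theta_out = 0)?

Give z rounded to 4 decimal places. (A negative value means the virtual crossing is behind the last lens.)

Initial: x=10.0000 theta=0.0000
After 1 (propagate distance d=21): x=10.0000 theta=0.0000
After 2 (thin lens f=-36): x=10.0000 theta=5/18 (≈0.2778)
After 3 (propagate distance d=12): x=40/3 (≈13.3333) theta=5/18 (≈0.2778)
After 4 (thin lens f=33): x=40/3 (≈13.3333) theta=-25/198 (≈-0.1263)
z_focus = -x_out/theta_out = -(40/3)/(-25/198) = 105.6000
Rounded to 4 decimal places: z = 105.6000

Answer: 105.6000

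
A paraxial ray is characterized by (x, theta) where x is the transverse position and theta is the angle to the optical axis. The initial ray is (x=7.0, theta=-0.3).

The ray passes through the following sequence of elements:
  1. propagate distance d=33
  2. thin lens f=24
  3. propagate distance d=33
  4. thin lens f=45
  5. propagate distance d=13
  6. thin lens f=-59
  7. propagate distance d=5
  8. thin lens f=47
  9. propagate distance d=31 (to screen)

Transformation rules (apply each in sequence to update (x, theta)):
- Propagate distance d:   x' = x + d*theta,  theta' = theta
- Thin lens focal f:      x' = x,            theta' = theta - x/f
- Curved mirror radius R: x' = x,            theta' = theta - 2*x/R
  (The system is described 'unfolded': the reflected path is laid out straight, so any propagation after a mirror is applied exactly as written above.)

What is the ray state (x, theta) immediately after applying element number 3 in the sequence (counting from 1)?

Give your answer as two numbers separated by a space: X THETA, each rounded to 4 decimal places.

Answer: -8.8125 -0.1792

Derivation:
Initial: x=7.0000 theta=-0.3000
After 1 (propagate distance d=33): x=-2.9000 theta=-0.3000
After 2 (thin lens f=24): x=-2.9000 theta=-43/240 (≈-0.1792)
After 3 (propagate distance d=33): x=-8.8125 theta=-43/240 (≈-0.1792)
Rounded to 4 decimal places: x = -8.8125, theta = -0.1792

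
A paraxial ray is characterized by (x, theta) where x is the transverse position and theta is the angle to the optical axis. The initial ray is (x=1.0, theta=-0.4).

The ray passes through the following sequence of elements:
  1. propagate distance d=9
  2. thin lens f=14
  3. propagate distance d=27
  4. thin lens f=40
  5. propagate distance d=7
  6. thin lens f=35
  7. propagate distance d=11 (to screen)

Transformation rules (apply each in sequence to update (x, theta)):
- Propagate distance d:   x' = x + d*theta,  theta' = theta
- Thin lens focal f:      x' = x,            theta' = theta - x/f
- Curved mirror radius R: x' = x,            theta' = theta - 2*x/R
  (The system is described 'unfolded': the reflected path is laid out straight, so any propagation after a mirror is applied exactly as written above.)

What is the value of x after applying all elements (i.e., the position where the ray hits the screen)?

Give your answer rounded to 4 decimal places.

Answer: -5.8236

Derivation:
Initial: x=1.0000 theta=-0.4000
After 1 (propagate distance d=9): x=-2.6000 theta=-0.4000
After 2 (thin lens f=14): x=-2.6000 theta=-3/14 (≈-0.2143)
After 3 (propagate distance d=27): x=-587/70 (≈-8.3857) theta=-3/14 (≈-0.2143)
After 4 (thin lens f=40): x=-587/70 (≈-8.3857) theta=-13/2800 (≈-0.0046)
After 5 (propagate distance d=7): x=-23571/2800 (≈-8.4182) theta=-13/2800 (≈-0.0046)
After 6 (thin lens f=35): x=-23571/2800 (≈-8.4182) theta=5779/24500 (≈0.2359)
After 7 (propagate distance d=11 (to screen)): x=-570709/98000 (≈-5.8236) theta=5779/24500 (≈0.2359)
Rounded to 4 decimal places: x = -5.8236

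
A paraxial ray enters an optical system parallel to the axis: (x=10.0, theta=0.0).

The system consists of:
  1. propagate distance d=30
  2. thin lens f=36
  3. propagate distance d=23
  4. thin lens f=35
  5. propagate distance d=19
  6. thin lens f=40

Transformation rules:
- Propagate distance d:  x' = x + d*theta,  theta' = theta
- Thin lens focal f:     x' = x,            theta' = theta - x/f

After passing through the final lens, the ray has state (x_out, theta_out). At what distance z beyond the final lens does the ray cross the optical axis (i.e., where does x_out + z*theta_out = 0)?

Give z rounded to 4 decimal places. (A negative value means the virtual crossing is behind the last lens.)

Initial: x=10.0000 theta=0.0000
After 1 (propagate distance d=30): x=10.0000 theta=0.0000
After 2 (thin lens f=36): x=10.0000 theta=-5/18 (≈-0.2778)
After 3 (propagate distance d=23): x=65/18 (≈3.6111) theta=-5/18 (≈-0.2778)
After 4 (thin lens f=35): x=65/18 (≈3.6111) theta=-8/21 (≈-0.3810)
After 5 (propagate distance d=19): x=-457/126 (≈-3.6270) theta=-8/21 (≈-0.3810)
After 6 (thin lens f=40): x=-457/126 (≈-3.6270) theta=-209/720 (≈-0.2903)
z_focus = -x_out/theta_out = -(-457/126)/(-209/720) = -18280/1463 ≈ -12.4949
Rounded to 4 decimal places: z = -12.4949

Answer: -12.4949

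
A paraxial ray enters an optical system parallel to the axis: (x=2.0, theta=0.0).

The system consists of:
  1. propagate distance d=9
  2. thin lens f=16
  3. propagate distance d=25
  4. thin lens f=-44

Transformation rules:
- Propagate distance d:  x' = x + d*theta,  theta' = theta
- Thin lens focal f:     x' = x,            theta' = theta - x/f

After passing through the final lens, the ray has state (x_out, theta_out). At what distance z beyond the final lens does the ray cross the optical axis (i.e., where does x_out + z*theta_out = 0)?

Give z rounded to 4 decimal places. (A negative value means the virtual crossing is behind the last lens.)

Initial: x=2.0000 theta=0.0000
After 1 (propagate distance d=9): x=2.0000 theta=0.0000
After 2 (thin lens f=16): x=2.0000 theta=-0.1250
After 3 (propagate distance d=25): x=-1.1250 theta=-0.1250
After 4 (thin lens f=-44): x=-1.1250 theta=-53/352 (≈-0.1506)
z_focus = -x_out/theta_out = -(-1.1250)/(-53/352) = -396/53 ≈ -7.4717
Rounded to 4 decimal places: z = -7.4717

Answer: -7.4717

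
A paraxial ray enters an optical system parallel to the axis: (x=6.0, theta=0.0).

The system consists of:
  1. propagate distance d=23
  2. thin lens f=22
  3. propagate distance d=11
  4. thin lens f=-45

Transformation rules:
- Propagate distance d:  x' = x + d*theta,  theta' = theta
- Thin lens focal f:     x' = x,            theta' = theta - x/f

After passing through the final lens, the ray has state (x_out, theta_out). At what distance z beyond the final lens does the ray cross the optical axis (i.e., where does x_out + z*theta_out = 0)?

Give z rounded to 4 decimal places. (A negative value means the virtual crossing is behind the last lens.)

Initial: x=6.0000 theta=0.0000
After 1 (propagate distance d=23): x=6.0000 theta=0.0000
After 2 (thin lens f=22): x=6.0000 theta=-3/11 (≈-0.2727)
After 3 (propagate distance d=11): x=3.0000 theta=-3/11 (≈-0.2727)
After 4 (thin lens f=-45): x=3.0000 theta=-34/165 (≈-0.2061)
z_focus = -x_out/theta_out = -(3.0000)/(-34/165) = 495/34 ≈ 14.5588
Rounded to 4 decimal places: z = 14.5588

Answer: 14.5588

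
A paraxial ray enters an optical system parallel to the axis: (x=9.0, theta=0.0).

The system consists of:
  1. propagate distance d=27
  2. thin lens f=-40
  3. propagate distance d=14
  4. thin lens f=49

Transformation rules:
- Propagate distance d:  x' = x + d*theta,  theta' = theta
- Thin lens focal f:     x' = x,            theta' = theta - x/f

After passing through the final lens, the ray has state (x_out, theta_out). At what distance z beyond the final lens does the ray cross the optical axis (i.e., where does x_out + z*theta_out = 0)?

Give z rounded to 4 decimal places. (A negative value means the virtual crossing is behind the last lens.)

Answer: 529.2000

Derivation:
Initial: x=9.0000 theta=0.0000
After 1 (propagate distance d=27): x=9.0000 theta=0.0000
After 2 (thin lens f=-40): x=9.0000 theta=0.2250
After 3 (propagate distance d=14): x=12.1500 theta=0.2250
After 4 (thin lens f=49): x=12.1500 theta=-9/392 (≈-0.0230)
z_focus = -x_out/theta_out = -(12.1500)/(-9/392) = 529.2000
Rounded to 4 decimal places: z = 529.2000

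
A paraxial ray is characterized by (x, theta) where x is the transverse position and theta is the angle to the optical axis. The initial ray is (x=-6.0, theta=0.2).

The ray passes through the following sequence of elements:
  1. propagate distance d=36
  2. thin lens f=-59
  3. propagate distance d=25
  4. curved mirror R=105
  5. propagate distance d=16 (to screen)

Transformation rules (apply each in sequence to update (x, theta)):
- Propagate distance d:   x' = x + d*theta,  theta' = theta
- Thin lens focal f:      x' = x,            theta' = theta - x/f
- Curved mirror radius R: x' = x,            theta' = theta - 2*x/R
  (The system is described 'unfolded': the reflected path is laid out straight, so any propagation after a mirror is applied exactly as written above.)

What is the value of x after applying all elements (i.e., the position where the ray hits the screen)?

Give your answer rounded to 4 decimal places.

Answer: 8.1894

Derivation:
Initial: x=-6.0000 theta=0.2000
After 1 (propagate distance d=36): x=1.2000 theta=0.2000
After 2 (thin lens f=-59): x=1.2000 theta=13/59 (≈0.2203)
After 3 (propagate distance d=25): x=1979/295 (≈6.7085) theta=13/59 (≈0.2203)
After 4 (curved mirror R=105): x=1979/295 (≈6.7085) theta=2867/30975 (≈0.0926)
After 5 (propagate distance d=16 (to screen)): x=253667/30975 (≈8.1894) theta=2867/30975 (≈0.0926)
Rounded to 4 decimal places: x = 8.1894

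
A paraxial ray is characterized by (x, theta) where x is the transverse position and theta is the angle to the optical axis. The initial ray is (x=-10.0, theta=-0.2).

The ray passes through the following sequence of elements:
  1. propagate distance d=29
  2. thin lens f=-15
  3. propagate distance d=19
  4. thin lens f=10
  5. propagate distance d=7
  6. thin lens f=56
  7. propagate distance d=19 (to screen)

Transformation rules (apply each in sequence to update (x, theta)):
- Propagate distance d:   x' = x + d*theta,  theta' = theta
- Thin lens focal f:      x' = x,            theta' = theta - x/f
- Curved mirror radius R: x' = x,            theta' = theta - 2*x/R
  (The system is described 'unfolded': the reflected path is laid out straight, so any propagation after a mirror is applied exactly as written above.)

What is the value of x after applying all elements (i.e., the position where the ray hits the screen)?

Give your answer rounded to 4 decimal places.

Answer: 37.8034

Derivation:
Initial: x=-10.0000 theta=-0.2000
After 1 (propagate distance d=29): x=-15.8000 theta=-0.2000
After 2 (thin lens f=-15): x=-15.8000 theta=-94/75 (≈-1.2533)
After 3 (propagate distance d=19): x=-2971/75 (≈-39.6133) theta=-94/75 (≈-1.2533)
After 4 (thin lens f=10): x=-2971/75 (≈-39.6133) theta=2.7080
After 5 (propagate distance d=7): x=-15493/750 (≈-20.6573) theta=2.7080
After 6 (thin lens f=56): x=-15493/750 (≈-20.6573) theta=129229/42000 (≈3.0769)
After 7 (propagate distance d=19 (to screen)): x=1587743/42000 (≈37.8034) theta=129229/42000 (≈3.0769)
Rounded to 4 decimal places: x = 37.8034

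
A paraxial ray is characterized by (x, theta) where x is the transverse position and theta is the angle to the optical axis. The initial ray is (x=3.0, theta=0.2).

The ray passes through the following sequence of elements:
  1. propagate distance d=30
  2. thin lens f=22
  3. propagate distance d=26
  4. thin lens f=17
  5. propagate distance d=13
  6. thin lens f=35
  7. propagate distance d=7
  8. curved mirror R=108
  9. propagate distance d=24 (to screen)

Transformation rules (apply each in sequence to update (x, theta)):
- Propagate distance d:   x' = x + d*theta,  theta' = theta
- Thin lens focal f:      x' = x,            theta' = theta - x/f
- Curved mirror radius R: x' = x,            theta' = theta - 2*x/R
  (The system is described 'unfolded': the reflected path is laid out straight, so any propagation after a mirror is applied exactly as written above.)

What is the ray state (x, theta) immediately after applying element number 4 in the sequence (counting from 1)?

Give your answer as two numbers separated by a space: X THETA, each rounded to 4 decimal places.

Answer: 3.5636 -0.4187

Derivation:
Initial: x=3.0000 theta=0.2000
After 1 (propagate distance d=30): x=9.0000 theta=0.2000
After 2 (thin lens f=22): x=9.0000 theta=-23/110 (≈-0.2091)
After 3 (propagate distance d=26): x=196/55 (≈3.5636) theta=-23/110 (≈-0.2091)
After 4 (thin lens f=17): x=196/55 (≈3.5636) theta=-783/1870 (≈-0.4187)
Rounded to 4 decimal places: x = 3.5636, theta = -0.4187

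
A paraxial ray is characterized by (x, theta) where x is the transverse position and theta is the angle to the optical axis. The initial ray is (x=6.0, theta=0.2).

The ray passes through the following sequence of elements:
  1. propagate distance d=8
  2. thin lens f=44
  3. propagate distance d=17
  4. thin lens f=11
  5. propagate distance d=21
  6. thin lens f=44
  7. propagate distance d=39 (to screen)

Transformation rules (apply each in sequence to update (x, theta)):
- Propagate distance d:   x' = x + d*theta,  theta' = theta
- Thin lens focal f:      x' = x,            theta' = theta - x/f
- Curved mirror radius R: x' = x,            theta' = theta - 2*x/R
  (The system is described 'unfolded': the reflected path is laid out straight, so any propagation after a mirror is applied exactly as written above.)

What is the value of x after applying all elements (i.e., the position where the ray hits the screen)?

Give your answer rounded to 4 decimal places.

Answer: -28.2936

Derivation:
Initial: x=6.0000 theta=0.2000
After 1 (propagate distance d=8): x=7.6000 theta=0.2000
After 2 (thin lens f=44): x=7.6000 theta=3/110 (≈0.0273)
After 3 (propagate distance d=17): x=887/110 (≈8.0636) theta=3/110 (≈0.0273)
After 4 (thin lens f=11): x=887/110 (≈8.0636) theta=-427/605 (≈-0.7058)
After 5 (propagate distance d=21): x=-8177/1210 (≈-6.7579) theta=-427/605 (≈-0.7058)
After 6 (thin lens f=44): x=-8177/1210 (≈-6.7579) theta=-29399/53240 (≈-0.5522)
After 7 (propagate distance d=39 (to screen)): x=-1506349/53240 (≈-28.2936) theta=-29399/53240 (≈-0.5522)
Rounded to 4 decimal places: x = -28.2936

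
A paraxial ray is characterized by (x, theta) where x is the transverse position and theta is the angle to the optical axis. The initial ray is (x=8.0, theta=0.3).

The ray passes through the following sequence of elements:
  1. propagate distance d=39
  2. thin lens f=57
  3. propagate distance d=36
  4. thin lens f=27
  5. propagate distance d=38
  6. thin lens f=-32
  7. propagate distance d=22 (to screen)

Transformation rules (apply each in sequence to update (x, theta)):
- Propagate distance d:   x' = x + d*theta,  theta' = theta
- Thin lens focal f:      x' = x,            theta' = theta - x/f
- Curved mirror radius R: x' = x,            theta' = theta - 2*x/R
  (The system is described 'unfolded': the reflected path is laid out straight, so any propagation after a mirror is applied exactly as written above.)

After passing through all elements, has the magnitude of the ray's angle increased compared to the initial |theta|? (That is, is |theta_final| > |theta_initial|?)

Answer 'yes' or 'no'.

Initial: x=8.0000 theta=0.3000
After 1 (propagate distance d=39): x=19.7000 theta=0.3000
After 2 (thin lens f=57): x=19.7000 theta=-13/285 (≈-0.0456)
After 3 (propagate distance d=36): x=3431/190 (≈18.0579) theta=-13/285 (≈-0.0456)
After 4 (thin lens f=27): x=3431/190 (≈18.0579) theta=-733/1026 (≈-0.7144)
After 5 (propagate distance d=38): x=-46633/5130 (≈-9.0903) theta=-733/1026 (≈-0.7144)
After 6 (thin lens f=-32): x=-46633/5130 (≈-9.0903) theta=-8627/8640 (≈-0.9985)
After 7 (propagate distance d=22 (to screen)): x=-2549171/82080 (≈-31.0572) theta=-8627/8640 (≈-0.9985)
|theta_initial|=0.3000 |theta_final|=8627/8640 (≈0.9985) -> increased

Answer: yes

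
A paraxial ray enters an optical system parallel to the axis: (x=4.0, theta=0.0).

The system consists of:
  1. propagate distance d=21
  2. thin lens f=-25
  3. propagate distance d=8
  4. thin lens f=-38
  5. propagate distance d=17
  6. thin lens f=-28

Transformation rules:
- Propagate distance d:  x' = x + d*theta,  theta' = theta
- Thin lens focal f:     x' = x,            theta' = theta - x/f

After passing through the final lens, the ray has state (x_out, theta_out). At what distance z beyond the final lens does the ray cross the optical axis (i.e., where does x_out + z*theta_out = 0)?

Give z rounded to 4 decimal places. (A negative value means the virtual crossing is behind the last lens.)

Initial: x=4.0000 theta=0.0000
After 1 (propagate distance d=21): x=4.0000 theta=0.0000
After 2 (thin lens f=-25): x=4.0000 theta=0.1600
After 3 (propagate distance d=8): x=5.2800 theta=0.1600
After 4 (thin lens f=-38): x=5.2800 theta=142/475 (≈0.2989)
After 5 (propagate distance d=17): x=4922/475 (≈10.3621) theta=142/475 (≈0.2989)
After 6 (thin lens f=-28): x=4922/475 (≈10.3621) theta=4449/6650 (≈0.6690)
z_focus = -x_out/theta_out = -(4922/475)/(4449/6650) = -68908/4449 ≈ -15.4884
Rounded to 4 decimal places: z = -15.4884

Answer: -15.4884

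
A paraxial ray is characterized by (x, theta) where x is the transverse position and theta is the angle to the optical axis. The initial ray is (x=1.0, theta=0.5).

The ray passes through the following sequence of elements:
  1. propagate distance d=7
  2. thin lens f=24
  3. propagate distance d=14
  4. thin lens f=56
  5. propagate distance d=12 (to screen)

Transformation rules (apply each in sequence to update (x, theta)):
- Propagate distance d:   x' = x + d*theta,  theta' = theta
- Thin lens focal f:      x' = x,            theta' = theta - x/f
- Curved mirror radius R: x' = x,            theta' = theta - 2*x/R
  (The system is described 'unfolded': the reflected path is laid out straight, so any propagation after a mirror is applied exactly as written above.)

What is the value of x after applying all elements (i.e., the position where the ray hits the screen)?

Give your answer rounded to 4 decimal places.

Initial: x=1.0000 theta=0.5000
After 1 (propagate distance d=7): x=4.5000 theta=0.5000
After 2 (thin lens f=24): x=4.5000 theta=0.3125
After 3 (propagate distance d=14): x=8.8750 theta=0.3125
After 4 (thin lens f=56): x=8.8750 theta=69/448 (≈0.1540)
After 5 (propagate distance d=12 (to screen)): x=1201/112 (≈10.7232) theta=69/448 (≈0.1540)
Rounded to 4 decimal places: x = 10.7232

Answer: 10.7232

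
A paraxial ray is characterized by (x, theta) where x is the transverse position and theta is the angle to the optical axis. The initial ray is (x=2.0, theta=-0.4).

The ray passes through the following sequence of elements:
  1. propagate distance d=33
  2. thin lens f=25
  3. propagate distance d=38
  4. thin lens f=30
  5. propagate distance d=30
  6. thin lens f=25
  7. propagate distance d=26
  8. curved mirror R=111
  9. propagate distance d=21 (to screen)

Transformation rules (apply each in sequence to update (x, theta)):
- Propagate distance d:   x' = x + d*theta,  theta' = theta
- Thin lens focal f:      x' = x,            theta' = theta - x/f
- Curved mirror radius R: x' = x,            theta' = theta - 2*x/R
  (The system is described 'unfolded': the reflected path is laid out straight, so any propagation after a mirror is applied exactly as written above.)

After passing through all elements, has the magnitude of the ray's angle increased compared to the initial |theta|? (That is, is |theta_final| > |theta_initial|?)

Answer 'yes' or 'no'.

Answer: no

Derivation:
Initial: x=2.0000 theta=-0.4000
After 1 (propagate distance d=33): x=-11.2000 theta=-0.4000
After 2 (thin lens f=25): x=-11.2000 theta=0.0480
After 3 (propagate distance d=38): x=-9.3760 theta=0.0480
After 4 (thin lens f=30): x=-9.3760 theta=676/1875 (≈0.3605)
After 5 (propagate distance d=30): x=1.4400 theta=676/1875 (≈0.3605)
After 6 (thin lens f=25): x=1.4400 theta=568/1875 (≈0.3029)
After 7 (propagate distance d=26): x=17468/1875 (≈9.3163) theta=568/1875 (≈0.3029)
After 8 (curved mirror R=111): x=17468/1875 (≈9.3163) theta=28112/208125 (≈0.1351)
After 9 (propagate distance d=21 (to screen)): x=33724/2775 (≈12.1528) theta=28112/208125 (≈0.1351)
|theta_initial|=0.4000 |theta_final|=28112/208125 (≈0.1351) -> not increased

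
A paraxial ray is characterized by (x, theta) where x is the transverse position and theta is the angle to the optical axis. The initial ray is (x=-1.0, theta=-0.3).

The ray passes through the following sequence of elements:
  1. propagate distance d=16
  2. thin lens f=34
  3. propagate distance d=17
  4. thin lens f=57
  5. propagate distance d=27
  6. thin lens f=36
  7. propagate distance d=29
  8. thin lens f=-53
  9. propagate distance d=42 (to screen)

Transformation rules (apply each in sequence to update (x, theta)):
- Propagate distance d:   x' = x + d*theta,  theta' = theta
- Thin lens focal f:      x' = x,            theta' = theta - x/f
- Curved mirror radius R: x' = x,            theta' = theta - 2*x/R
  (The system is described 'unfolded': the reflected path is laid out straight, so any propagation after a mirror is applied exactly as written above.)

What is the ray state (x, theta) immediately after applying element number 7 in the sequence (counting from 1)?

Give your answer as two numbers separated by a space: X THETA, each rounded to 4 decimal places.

Answer: -1.1809 0.2250

Derivation:
Initial: x=-1.0000 theta=-0.3000
After 1 (propagate distance d=16): x=-5.8000 theta=-0.3000
After 2 (thin lens f=34): x=-5.8000 theta=-11/85 (≈-0.1294)
After 3 (propagate distance d=17): x=-8.0000 theta=-11/85 (≈-0.1294)
After 4 (thin lens f=57): x=-8.0000 theta=53/4845 (≈0.0109)
After 5 (propagate distance d=27): x=-12443/1615 (≈-7.7046) theta=53/4845 (≈0.0109)
After 6 (thin lens f=36): x=-12443/1615 (≈-7.7046) theta=13079/58140 (≈0.2250)
After 7 (propagate distance d=29): x=-68657/58140 (≈-1.1809) theta=13079/58140 (≈0.2250)
Rounded to 4 decimal places: x = -1.1809, theta = 0.2250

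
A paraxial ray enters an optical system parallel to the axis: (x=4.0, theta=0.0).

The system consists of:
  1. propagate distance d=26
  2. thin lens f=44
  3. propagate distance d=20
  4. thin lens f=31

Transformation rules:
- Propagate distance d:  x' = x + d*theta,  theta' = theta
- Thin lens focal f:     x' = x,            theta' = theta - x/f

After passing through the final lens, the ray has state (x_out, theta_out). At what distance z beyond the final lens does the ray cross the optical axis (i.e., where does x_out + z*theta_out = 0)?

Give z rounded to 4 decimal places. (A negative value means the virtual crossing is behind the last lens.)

Answer: 13.5273

Derivation:
Initial: x=4.0000 theta=0.0000
After 1 (propagate distance d=26): x=4.0000 theta=0.0000
After 2 (thin lens f=44): x=4.0000 theta=-1/11 (≈-0.0909)
After 3 (propagate distance d=20): x=24/11 (≈2.1818) theta=-1/11 (≈-0.0909)
After 4 (thin lens f=31): x=24/11 (≈2.1818) theta=-5/31 (≈-0.1613)
z_focus = -x_out/theta_out = -(24/11)/(-5/31) = 744/55 ≈ 13.5273
Rounded to 4 decimal places: z = 13.5273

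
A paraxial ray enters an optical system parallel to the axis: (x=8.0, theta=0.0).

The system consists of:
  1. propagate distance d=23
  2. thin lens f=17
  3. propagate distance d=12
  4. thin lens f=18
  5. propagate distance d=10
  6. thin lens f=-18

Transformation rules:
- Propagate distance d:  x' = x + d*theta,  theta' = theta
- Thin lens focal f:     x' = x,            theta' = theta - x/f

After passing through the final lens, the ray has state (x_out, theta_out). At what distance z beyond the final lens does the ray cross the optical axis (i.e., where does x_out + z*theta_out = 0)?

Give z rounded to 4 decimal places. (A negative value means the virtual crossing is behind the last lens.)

Initial: x=8.0000 theta=0.0000
After 1 (propagate distance d=23): x=8.0000 theta=0.0000
After 2 (thin lens f=17): x=8.0000 theta=-8/17 (≈-0.4706)
After 3 (propagate distance d=12): x=40/17 (≈2.3529) theta=-8/17 (≈-0.4706)
After 4 (thin lens f=18): x=40/17 (≈2.3529) theta=-92/153 (≈-0.6013)
After 5 (propagate distance d=10): x=-560/153 (≈-3.6601) theta=-92/153 (≈-0.6013)
After 6 (thin lens f=-18): x=-560/153 (≈-3.6601) theta=-1108/1377 (≈-0.8046)
z_focus = -x_out/theta_out = -(-560/153)/(-1108/1377) = -1260/277 ≈ -4.5487
Rounded to 4 decimal places: z = -4.5487

Answer: -4.5487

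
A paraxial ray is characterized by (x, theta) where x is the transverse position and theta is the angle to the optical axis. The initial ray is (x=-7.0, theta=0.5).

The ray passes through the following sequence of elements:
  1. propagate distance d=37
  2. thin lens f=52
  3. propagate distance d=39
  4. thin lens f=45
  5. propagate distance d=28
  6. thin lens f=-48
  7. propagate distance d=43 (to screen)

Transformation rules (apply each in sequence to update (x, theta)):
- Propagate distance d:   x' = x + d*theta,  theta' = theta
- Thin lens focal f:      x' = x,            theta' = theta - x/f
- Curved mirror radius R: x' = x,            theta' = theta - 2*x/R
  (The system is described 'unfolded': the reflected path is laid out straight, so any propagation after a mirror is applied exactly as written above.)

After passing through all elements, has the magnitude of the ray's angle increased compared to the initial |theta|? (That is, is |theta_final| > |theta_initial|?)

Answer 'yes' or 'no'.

Initial: x=-7.0000 theta=0.5000
After 1 (propagate distance d=37): x=11.5000 theta=0.5000
After 2 (thin lens f=52): x=11.5000 theta=29/104 (≈0.2788)
After 3 (propagate distance d=39): x=22.3750 theta=29/104 (≈0.2788)
After 4 (thin lens f=45): x=22.3750 theta=-511/2340 (≈-0.2184)
After 5 (propagate distance d=28): x=76099/4680 (≈16.2605) theta=-511/2340 (≈-0.2184)
After 6 (thin lens f=-48): x=76099/4680 (≈16.2605) theta=27043/224640 (≈0.1204)
After 7 (propagate distance d=43 (to screen)): x=4815601/224640 (≈21.4370) theta=27043/224640 (≈0.1204)
|theta_initial|=0.5000 |theta_final|=27043/224640 (≈0.1204) -> not increased

Answer: no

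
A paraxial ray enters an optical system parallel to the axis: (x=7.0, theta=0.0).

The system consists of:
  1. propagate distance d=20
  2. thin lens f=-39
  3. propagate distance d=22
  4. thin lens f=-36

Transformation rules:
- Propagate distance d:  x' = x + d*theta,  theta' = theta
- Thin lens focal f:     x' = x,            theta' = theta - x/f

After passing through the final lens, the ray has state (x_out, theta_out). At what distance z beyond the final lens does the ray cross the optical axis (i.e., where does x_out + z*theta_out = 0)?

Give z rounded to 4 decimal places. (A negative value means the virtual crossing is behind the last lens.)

Initial: x=7.0000 theta=0.0000
After 1 (propagate distance d=20): x=7.0000 theta=0.0000
After 2 (thin lens f=-39): x=7.0000 theta=7/39 (≈0.1795)
After 3 (propagate distance d=22): x=427/39 (≈10.9487) theta=7/39 (≈0.1795)
After 4 (thin lens f=-36): x=427/39 (≈10.9487) theta=679/1404 (≈0.4836)
z_focus = -x_out/theta_out = -(427/39)/(679/1404) = -2196/97 ≈ -22.6392
Rounded to 4 decimal places: z = -22.6392

Answer: -22.6392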